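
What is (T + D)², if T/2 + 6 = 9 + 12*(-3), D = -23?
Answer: 7921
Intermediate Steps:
T = -66 (T = -12 + 2*(9 + 12*(-3)) = -12 + 2*(9 - 36) = -12 + 2*(-27) = -12 - 54 = -66)
(T + D)² = (-66 - 23)² = (-89)² = 7921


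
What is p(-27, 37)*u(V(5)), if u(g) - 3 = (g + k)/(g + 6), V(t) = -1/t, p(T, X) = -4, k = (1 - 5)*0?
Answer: -344/29 ≈ -11.862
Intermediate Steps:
k = 0 (k = -4*0 = 0)
u(g) = 3 + g/(6 + g) (u(g) = 3 + (g + 0)/(g + 6) = 3 + g/(6 + g))
p(-27, 37)*u(V(5)) = -8*(9 + 2*(-1/5))/(6 - 1/5) = -8*(9 - 2/5)/29/5 = -8*5*43/(29*5) = -4*86/29 = -344/29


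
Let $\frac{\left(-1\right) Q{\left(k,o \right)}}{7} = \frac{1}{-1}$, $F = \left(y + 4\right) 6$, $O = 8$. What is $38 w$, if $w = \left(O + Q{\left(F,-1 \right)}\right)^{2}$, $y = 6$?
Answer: $8550$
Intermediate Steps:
$F = 60$ ($F = \left(6 + 4\right) 6 = 10 \cdot 6 = 60$)
$Q{\left(k,o \right)} = 7$ ($Q{\left(k,o \right)} = - \frac{7}{-1} = \left(-7\right) \left(-1\right) = 7$)
$w = 225$ ($w = \left(8 + 7\right)^{2} = 15^{2} = 225$)
$38 w = 38 \cdot 225 = 8550$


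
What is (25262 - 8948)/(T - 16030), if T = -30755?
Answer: -5438/15595 ≈ -0.34870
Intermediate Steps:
(25262 - 8948)/(T - 16030) = (25262 - 8948)/(-30755 - 16030) = 16314/(-46785) = 16314*(-1/46785) = -5438/15595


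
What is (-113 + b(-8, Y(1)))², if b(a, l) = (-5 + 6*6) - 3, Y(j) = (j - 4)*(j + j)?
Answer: 7225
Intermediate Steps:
Y(j) = 2*j*(-4 + j) (Y(j) = (-4 + j)*(2*j) = 2*j*(-4 + j))
b(a, l) = 28 (b(a, l) = (-5 + 36) - 3 = 31 - 3 = 28)
(-113 + b(-8, Y(1)))² = (-113 + 28)² = (-85)² = 7225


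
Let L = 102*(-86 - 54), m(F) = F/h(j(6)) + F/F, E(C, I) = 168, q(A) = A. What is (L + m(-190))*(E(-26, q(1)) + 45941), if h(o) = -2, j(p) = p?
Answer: -654010056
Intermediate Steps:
m(F) = 1 - F/2 (m(F) = F/(-2) + F/F = F*(-½) + 1 = -F/2 + 1 = 1 - F/2)
L = -14280 (L = 102*(-140) = -14280)
(L + m(-190))*(E(-26, q(1)) + 45941) = (-14280 + (1 - ½*(-190)))*(168 + 45941) = (-14280 + (1 + 95))*46109 = (-14280 + 96)*46109 = -14184*46109 = -654010056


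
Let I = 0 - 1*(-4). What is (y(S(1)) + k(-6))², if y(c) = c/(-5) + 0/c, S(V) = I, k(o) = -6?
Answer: 1156/25 ≈ 46.240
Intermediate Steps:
I = 4 (I = 0 + 4 = 4)
S(V) = 4
y(c) = -c/5 (y(c) = c*(-⅕) + 0 = -c/5 + 0 = -c/5)
(y(S(1)) + k(-6))² = (-⅕*4 - 6)² = (-⅘ - 6)² = (-34/5)² = 1156/25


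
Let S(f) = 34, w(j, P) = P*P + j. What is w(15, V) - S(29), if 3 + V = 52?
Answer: 2382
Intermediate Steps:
V = 49 (V = -3 + 52 = 49)
w(j, P) = j + P² (w(j, P) = P² + j = j + P²)
w(15, V) - S(29) = (15 + 49²) - 1*34 = (15 + 2401) - 34 = 2416 - 34 = 2382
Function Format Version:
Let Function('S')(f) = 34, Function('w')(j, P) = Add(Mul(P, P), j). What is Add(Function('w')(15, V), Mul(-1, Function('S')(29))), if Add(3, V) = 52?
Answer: 2382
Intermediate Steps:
V = 49 (V = Add(-3, 52) = 49)
Function('w')(j, P) = Add(j, Pow(P, 2)) (Function('w')(j, P) = Add(Pow(P, 2), j) = Add(j, Pow(P, 2)))
Add(Function('w')(15, V), Mul(-1, Function('S')(29))) = Add(Add(15, Pow(49, 2)), Mul(-1, 34)) = Add(Add(15, 2401), -34) = Add(2416, -34) = 2382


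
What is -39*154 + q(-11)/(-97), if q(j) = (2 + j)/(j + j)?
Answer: -12816813/2134 ≈ -6006.0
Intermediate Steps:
q(j) = (2 + j)/(2*j) (q(j) = (2 + j)/((2*j)) = (2 + j)*(1/(2*j)) = (2 + j)/(2*j))
-39*154 + q(-11)/(-97) = -39*154 + ((1/2)*(2 - 11)/(-11))/(-97) = -6006 + ((1/2)*(-1/11)*(-9))*(-1/97) = -6006 + (9/22)*(-1/97) = -6006 - 9/2134 = -12816813/2134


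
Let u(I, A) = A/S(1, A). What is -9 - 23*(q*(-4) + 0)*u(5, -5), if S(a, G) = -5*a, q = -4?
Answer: -377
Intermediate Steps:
u(I, A) = -A/5 (u(I, A) = A/((-5*1)) = A/(-5) = A*(-⅕) = -A/5)
-9 - 23*(q*(-4) + 0)*u(5, -5) = -9 - 23*(-4*(-4) + 0)*(-⅕*(-5)) = -9 - 23*(16 + 0) = -9 - 368 = -377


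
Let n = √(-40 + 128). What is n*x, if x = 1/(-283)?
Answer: -2*√22/283 ≈ -0.033148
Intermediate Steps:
n = 2*√22 (n = √88 = 2*√22 ≈ 9.3808)
x = -1/283 ≈ -0.0035336
n*x = (2*√22)*(-1/283) = -2*√22/283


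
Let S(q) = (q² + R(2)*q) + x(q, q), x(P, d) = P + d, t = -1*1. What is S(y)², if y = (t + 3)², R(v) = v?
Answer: 1024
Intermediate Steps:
t = -1
y = 4 (y = (-1 + 3)² = 2² = 4)
S(q) = q² + 4*q (S(q) = (q² + 2*q) + (q + q) = (q² + 2*q) + 2*q = q² + 4*q)
S(y)² = (4*(4 + 4))² = (4*8)² = 32² = 1024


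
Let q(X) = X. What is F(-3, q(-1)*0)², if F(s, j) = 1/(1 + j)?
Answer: 1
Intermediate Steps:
F(-3, q(-1)*0)² = (1/(1 - 1*0))² = (1/(1 + 0))² = (1/1)² = 1² = 1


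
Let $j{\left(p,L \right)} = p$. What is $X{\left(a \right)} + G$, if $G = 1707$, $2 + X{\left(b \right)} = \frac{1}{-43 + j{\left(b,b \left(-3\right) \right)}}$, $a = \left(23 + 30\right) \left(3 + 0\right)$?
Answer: $\frac{197781}{116} \approx 1705.0$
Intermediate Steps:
$a = 159$ ($a = 53 \cdot 3 = 159$)
$X{\left(b \right)} = -2 + \frac{1}{-43 + b}$
$X{\left(a \right)} + G = \frac{87 - 318}{-43 + 159} + 1707 = \frac{87 - 318}{116} + 1707 = \frac{1}{116} \left(-231\right) + 1707 = - \frac{231}{116} + 1707 = \frac{197781}{116}$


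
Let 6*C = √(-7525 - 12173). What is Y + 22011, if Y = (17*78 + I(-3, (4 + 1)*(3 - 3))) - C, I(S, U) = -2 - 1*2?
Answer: 23333 - 7*I*√402/6 ≈ 23333.0 - 23.392*I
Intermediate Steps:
I(S, U) = -4 (I(S, U) = -2 - 2 = -4)
C = 7*I*√402/6 (C = √(-7525 - 12173)/6 = √(-19698)/6 = (7*I*√402)/6 = 7*I*√402/6 ≈ 23.392*I)
Y = 1322 - 7*I*√402/6 (Y = (17*78 - 4) - 7*I*√402/6 = (1326 - 4) - 7*I*√402/6 = 1322 - 7*I*√402/6 ≈ 1322.0 - 23.392*I)
Y + 22011 = (1322 - 7*I*√402/6) + 22011 = 23333 - 7*I*√402/6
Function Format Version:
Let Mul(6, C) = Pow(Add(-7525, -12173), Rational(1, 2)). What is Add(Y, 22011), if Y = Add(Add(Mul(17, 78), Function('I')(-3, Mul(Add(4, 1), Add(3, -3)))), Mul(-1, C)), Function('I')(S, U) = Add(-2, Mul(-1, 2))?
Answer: Add(23333, Mul(Rational(-7, 6), I, Pow(402, Rational(1, 2)))) ≈ Add(23333., Mul(-23.392, I))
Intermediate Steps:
Function('I')(S, U) = -4 (Function('I')(S, U) = Add(-2, -2) = -4)
C = Mul(Rational(7, 6), I, Pow(402, Rational(1, 2))) (C = Mul(Rational(1, 6), Pow(Add(-7525, -12173), Rational(1, 2))) = Mul(Rational(1, 6), Pow(-19698, Rational(1, 2))) = Mul(Rational(1, 6), Mul(7, I, Pow(402, Rational(1, 2)))) = Mul(Rational(7, 6), I, Pow(402, Rational(1, 2))) ≈ Mul(23.392, I))
Y = Add(1322, Mul(Rational(-7, 6), I, Pow(402, Rational(1, 2)))) (Y = Add(Add(Mul(17, 78), -4), Mul(-1, Mul(Rational(7, 6), I, Pow(402, Rational(1, 2))))) = Add(Add(1326, -4), Mul(Rational(-7, 6), I, Pow(402, Rational(1, 2)))) = Add(1322, Mul(Rational(-7, 6), I, Pow(402, Rational(1, 2)))) ≈ Add(1322.0, Mul(-23.392, I)))
Add(Y, 22011) = Add(Add(1322, Mul(Rational(-7, 6), I, Pow(402, Rational(1, 2)))), 22011) = Add(23333, Mul(Rational(-7, 6), I, Pow(402, Rational(1, 2))))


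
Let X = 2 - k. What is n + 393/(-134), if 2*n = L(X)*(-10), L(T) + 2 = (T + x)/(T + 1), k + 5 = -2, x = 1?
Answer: 277/134 ≈ 2.0672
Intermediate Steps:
k = -7 (k = -5 - 2 = -7)
X = 9 (X = 2 - 1*(-7) = 2 + 7 = 9)
L(T) = -1 (L(T) = -2 + (T + 1)/(T + 1) = -2 + (1 + T)/(1 + T) = -2 + 1 = -1)
n = 5 (n = (-1*(-10))/2 = (½)*10 = 5)
n + 393/(-134) = 5 + 393/(-134) = 5 - 1/134*393 = 5 - 393/134 = 277/134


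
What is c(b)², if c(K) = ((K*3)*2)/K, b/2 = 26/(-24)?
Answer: 36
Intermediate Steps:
b = -13/6 (b = 2*(26/(-24)) = 2*(26*(-1/24)) = 2*(-13/12) = -13/6 ≈ -2.1667)
c(K) = 6 (c(K) = ((3*K)*2)/K = (6*K)/K = 6)
c(b)² = 6² = 36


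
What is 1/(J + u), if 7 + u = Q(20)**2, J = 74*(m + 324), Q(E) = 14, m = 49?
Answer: 1/27791 ≈ 3.5983e-5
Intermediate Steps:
J = 27602 (J = 74*(49 + 324) = 74*373 = 27602)
u = 189 (u = -7 + 14**2 = -7 + 196 = 189)
1/(J + u) = 1/(27602 + 189) = 1/27791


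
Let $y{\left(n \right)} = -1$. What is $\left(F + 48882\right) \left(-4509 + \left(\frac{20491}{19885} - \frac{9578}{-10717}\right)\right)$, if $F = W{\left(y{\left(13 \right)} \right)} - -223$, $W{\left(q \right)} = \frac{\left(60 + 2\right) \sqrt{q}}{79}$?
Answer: $- \frac{1347570079338684}{6088787} - \frac{59550495309336 i}{16835496055} \approx -2.2132 \cdot 10^{8} - 3537.2 i$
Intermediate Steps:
$W{\left(q \right)} = \frac{62 \sqrt{q}}{79}$ ($W{\left(q \right)} = 62 \sqrt{q} \frac{1}{79} = \frac{62 \sqrt{q}}{79}$)
$F = 223 + \frac{62 i}{79}$ ($F = \frac{62 \sqrt{-1}}{79} - -223 = \frac{62 i}{79} + 223 = 223 + \frac{62 i}{79} \approx 223.0 + 0.78481 i$)
$\left(F + 48882\right) \left(-4509 + \left(\frac{20491}{19885} - \frac{9578}{-10717}\right)\right) = \left(\left(223 + \frac{62 i}{79}\right) + 48882\right) \left(-4509 + \left(\frac{20491}{19885} - \frac{9578}{-10717}\right)\right) = \left(49105 + \frac{62 i}{79}\right) \left(-4509 + \left(20491 \cdot \frac{1}{19885} - - \frac{9578}{10717}\right)\right) = \left(49105 + \frac{62 i}{79}\right) \left(-4509 + \left(\frac{20491}{19885} + \frac{9578}{10717}\right)\right) = \left(49105 + \frac{62 i}{79}\right) \left(-4509 + \frac{410060577}{213107545}\right) = \left(49105 + \frac{62 i}{79}\right) \left(- \frac{960491859828}{213107545}\right) = - \frac{1347570079338684}{6088787} - \frac{59550495309336 i}{16835496055}$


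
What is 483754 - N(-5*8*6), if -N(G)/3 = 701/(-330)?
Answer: 53212239/110 ≈ 4.8375e+5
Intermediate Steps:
N(G) = 701/110 (N(G) = -2103/(-330) = -2103*(-1)/330 = -3*(-701/330) = 701/110)
483754 - N(-5*8*6) = 483754 - 1*701/110 = 483754 - 701/110 = 53212239/110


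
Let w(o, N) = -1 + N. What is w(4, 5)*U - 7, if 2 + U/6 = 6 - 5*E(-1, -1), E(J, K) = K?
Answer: 209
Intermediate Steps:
U = 54 (U = -12 + 6*(6 - 5*(-1)) = -12 + 6*(6 + 5) = -12 + 6*11 = -12 + 66 = 54)
w(4, 5)*U - 7 = (-1 + 5)*54 - 7 = 4*54 - 7 = 216 - 7 = 209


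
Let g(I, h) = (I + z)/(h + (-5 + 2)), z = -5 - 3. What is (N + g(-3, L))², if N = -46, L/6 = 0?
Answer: 16129/9 ≈ 1792.1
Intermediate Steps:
L = 0 (L = 6*0 = 0)
z = -8
g(I, h) = (-8 + I)/(-3 + h) (g(I, h) = (I - 8)/(h + (-5 + 2)) = (-8 + I)/(h - 3) = (-8 + I)/(-3 + h))
(N + g(-3, L))² = (-46 + (-8 - 3)/(-3 + 0))² = (-46 - 11/(-3))² = (-46 - ⅓*(-11))² = (-46 + 11/3)² = (-127/3)² = 16129/9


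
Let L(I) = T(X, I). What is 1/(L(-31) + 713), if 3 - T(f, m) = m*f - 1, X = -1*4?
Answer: 1/593 ≈ 0.0016863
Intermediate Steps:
X = -4
T(f, m) = 4 - f*m (T(f, m) = 3 - (m*f - 1) = 3 - (f*m - 1) = 3 - (-1 + f*m) = 3 + (1 - f*m) = 4 - f*m)
L(I) = 4 + 4*I (L(I) = 4 - 1*(-4)*I = 4 + 4*I)
1/(L(-31) + 713) = 1/((4 + 4*(-31)) + 713) = 1/((4 - 124) + 713) = 1/(-120 + 713) = 1/593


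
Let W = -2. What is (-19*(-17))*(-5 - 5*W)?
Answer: 1615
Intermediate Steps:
(-19*(-17))*(-5 - 5*W) = (-19*(-17))*(-5 - 5*(-2)) = 323*(-5 + 10) = 323*5 = 1615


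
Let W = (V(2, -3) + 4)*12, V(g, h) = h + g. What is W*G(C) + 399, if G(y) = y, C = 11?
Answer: 795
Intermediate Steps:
V(g, h) = g + h
W = 36 (W = ((2 - 3) + 4)*12 = (-1 + 4)*12 = 3*12 = 36)
W*G(C) + 399 = 36*11 + 399 = 396 + 399 = 795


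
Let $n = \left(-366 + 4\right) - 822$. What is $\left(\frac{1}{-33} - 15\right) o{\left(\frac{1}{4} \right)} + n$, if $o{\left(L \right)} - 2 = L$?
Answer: $- \frac{13396}{11} \approx -1217.8$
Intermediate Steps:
$o{\left(L \right)} = 2 + L$
$n = -1184$ ($n = -362 - 822 = -1184$)
$\left(\frac{1}{-33} - 15\right) o{\left(\frac{1}{4} \right)} + n = \left(\frac{1}{-33} - 15\right) \left(2 + \frac{1}{4}\right) - 1184 = \left(- \frac{1}{33} - 15\right) \left(2 + \frac{1}{4}\right) - 1184 = \left(- \frac{496}{33}\right) \frac{9}{4} - 1184 = - \frac{372}{11} - 1184 = - \frac{13396}{11}$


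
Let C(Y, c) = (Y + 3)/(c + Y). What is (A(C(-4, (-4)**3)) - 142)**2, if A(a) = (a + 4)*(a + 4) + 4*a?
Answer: 338499385249/21381376 ≈ 15832.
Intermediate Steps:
C(Y, c) = (3 + Y)/(Y + c)
A(a) = (4 + a)**2 + 4*a (A(a) = (4 + a)*(4 + a) + 4*a = (4 + a)**2 + 4*a)
(A(C(-4, (-4)**3)) - 142)**2 = (((4 + (3 - 4)/(-4 + (-4)**3))**2 + 4*((3 - 4)/(-4 + (-4)**3))) - 142)**2 = (((4 - 1/(-4 - 64))**2 + 4*(-1/(-4 - 64))) - 142)**2 = (((4 - 1/(-68))**2 + 4*(-1/(-68))) - 142)**2 = (((4 - 1/68*(-1))**2 + 4*(-1/68*(-1))) - 142)**2 = (((4 + 1/68)**2 + 4*(1/68)) - 142)**2 = (((273/68)**2 + 1/17) - 142)**2 = ((74529/4624 + 1/17) - 142)**2 = (74801/4624 - 142)**2 = (-581807/4624)**2 = 338499385249/21381376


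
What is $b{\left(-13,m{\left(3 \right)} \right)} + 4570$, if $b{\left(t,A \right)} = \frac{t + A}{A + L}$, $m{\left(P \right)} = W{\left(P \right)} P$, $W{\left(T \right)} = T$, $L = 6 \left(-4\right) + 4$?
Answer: $\frac{50274}{11} \approx 4570.4$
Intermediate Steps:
$L = -20$ ($L = -24 + 4 = -20$)
$m{\left(P \right)} = P^{2}$ ($m{\left(P \right)} = P P = P^{2}$)
$b{\left(t,A \right)} = \frac{A + t}{-20 + A}$ ($b{\left(t,A \right)} = \frac{t + A}{A - 20} = \frac{A + t}{-20 + A}$)
$b{\left(-13,m{\left(3 \right)} \right)} + 4570 = \frac{3^{2} - 13}{-20 + 3^{2}} + 4570 = \frac{9 - 13}{-20 + 9} + 4570 = \frac{1}{-11} \left(-4\right) + 4570 = \left(- \frac{1}{11}\right) \left(-4\right) + 4570 = \frac{4}{11} + 4570 = \frac{50274}{11}$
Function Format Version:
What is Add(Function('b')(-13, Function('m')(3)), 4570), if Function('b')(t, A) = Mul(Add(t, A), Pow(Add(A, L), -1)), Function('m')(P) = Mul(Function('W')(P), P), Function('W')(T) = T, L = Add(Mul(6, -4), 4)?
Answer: Rational(50274, 11) ≈ 4570.4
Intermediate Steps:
L = -20 (L = Add(-24, 4) = -20)
Function('m')(P) = Pow(P, 2) (Function('m')(P) = Mul(P, P) = Pow(P, 2))
Function('b')(t, A) = Mul(Pow(Add(-20, A), -1), Add(A, t)) (Function('b')(t, A) = Mul(Add(t, A), Pow(Add(A, -20), -1)) = Mul(Add(A, t), Pow(Add(-20, A), -1)) = Mul(Pow(Add(-20, A), -1), Add(A, t)))
Add(Function('b')(-13, Function('m')(3)), 4570) = Add(Mul(Pow(Add(-20, Pow(3, 2)), -1), Add(Pow(3, 2), -13)), 4570) = Add(Mul(Pow(Add(-20, 9), -1), Add(9, -13)), 4570) = Add(Mul(Pow(-11, -1), -4), 4570) = Add(Mul(Rational(-1, 11), -4), 4570) = Add(Rational(4, 11), 4570) = Rational(50274, 11)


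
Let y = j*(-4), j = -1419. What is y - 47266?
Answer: -41590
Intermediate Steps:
y = 5676 (y = -1419*(-4) = 5676)
y - 47266 = 5676 - 47266 = -41590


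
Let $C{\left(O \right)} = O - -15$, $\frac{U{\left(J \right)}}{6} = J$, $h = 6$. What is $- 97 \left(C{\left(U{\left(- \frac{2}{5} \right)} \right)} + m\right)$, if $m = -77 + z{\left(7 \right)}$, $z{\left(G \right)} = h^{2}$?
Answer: $\frac{13774}{5} \approx 2754.8$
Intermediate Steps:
$U{\left(J \right)} = 6 J$
$z{\left(G \right)} = 36$ ($z{\left(G \right)} = 6^{2} = 36$)
$C{\left(O \right)} = 15 + O$ ($C{\left(O \right)} = O + 15 = 15 + O$)
$m = -41$ ($m = -77 + 36 = -41$)
$- 97 \left(C{\left(U{\left(- \frac{2}{5} \right)} \right)} + m\right) = - 97 \left(\left(15 + 6 \left(- \frac{2}{5}\right)\right) - 41\right) = - 97 \left(\left(15 - \frac{12}{5}\right) - 41\right) = - 97 \left(\frac{63}{5} - 41\right) = \left(-97\right) \left(- \frac{142}{5}\right) = \frac{13774}{5}$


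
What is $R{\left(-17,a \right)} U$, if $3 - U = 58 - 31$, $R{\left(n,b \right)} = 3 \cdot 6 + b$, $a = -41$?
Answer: $552$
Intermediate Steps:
$R{\left(n,b \right)} = 18 + b$
$U = -24$ ($U = 3 - \left(58 - 31\right) = 3 - 27 = -24$)
$R{\left(-17,a \right)} U = \left(18 - 41\right) \left(-24\right) = \left(-23\right) \left(-24\right) = 552$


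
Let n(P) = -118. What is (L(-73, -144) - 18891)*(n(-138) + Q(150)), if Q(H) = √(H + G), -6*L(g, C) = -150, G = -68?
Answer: 2226188 - 18866*√82 ≈ 2.0554e+6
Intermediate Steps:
L(g, C) = 25 (L(g, C) = -⅙*(-150) = 25)
Q(H) = √(-68 + H) (Q(H) = √(H - 68) = √(-68 + H))
(L(-73, -144) - 18891)*(n(-138) + Q(150)) = (25 - 18891)*(-118 + √(-68 + 150)) = -18866*(-118 + √82) = 2226188 - 18866*√82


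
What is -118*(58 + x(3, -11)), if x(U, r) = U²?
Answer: -7906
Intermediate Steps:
-118*(58 + x(3, -11)) = -118*(58 + 3²) = -118*(58 + 9) = -118*67 = -7906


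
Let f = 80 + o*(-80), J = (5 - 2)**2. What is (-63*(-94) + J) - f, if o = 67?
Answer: 11211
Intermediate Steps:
J = 9 (J = 3**2 = 9)
f = -5280 (f = 80 + 67*(-80) = 80 - 5360 = -5280)
(-63*(-94) + J) - f = (-63*(-94) + 9) - 1*(-5280) = (5922 + 9) + 5280 = 5931 + 5280 = 11211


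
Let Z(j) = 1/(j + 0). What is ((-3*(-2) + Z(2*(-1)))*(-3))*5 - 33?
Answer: -231/2 ≈ -115.50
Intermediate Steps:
Z(j) = 1/j
((-3*(-2) + Z(2*(-1)))*(-3))*5 - 33 = ((-3*(-2) + 1/(2*(-1)))*(-3))*5 - 33 = ((6 + 1/(-2))*(-3))*5 - 33 = ((6 - ½)*(-3))*5 - 33 = ((11/2)*(-3))*5 - 33 = -33/2*5 - 33 = -165/2 - 33 = -231/2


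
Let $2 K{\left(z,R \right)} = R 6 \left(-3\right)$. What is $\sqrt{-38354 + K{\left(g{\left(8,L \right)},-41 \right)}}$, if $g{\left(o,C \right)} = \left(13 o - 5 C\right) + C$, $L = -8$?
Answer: $i \sqrt{37985} \approx 194.9 i$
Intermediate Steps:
$g{\left(o,C \right)} = - 4 C + 13 o$ ($g{\left(o,C \right)} = \left(- 5 C + 13 o\right) + C = - 4 C + 13 o$)
$K{\left(z,R \right)} = - 9 R$ ($K{\left(z,R \right)} = \frac{R 6 \left(-3\right)}{2} = \frac{6 R \left(-3\right)}{2} = \frac{\left(-18\right) R}{2} = - 9 R$)
$\sqrt{-38354 + K{\left(g{\left(8,L \right)},-41 \right)}} = \sqrt{-38354 - -369} = \sqrt{-38354 + 369} = \sqrt{-37985} = i \sqrt{37985}$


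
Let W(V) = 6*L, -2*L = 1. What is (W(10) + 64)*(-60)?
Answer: -3660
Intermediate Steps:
L = -½ (L = -½*1 = -½ ≈ -0.50000)
W(V) = -3 (W(V) = 6*(-½) = -3)
(W(10) + 64)*(-60) = (-3 + 64)*(-60) = 61*(-60) = -3660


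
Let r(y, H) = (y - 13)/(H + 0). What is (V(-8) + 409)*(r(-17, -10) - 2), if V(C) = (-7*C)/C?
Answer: 402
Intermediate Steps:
r(y, H) = (-13 + y)/H
V(C) = -7
(V(-8) + 409)*(r(-17, -10) - 2) = (-7 + 409)*((-13 - 17)/(-10) - 2) = 402*(-⅒*(-30) - 2) = 402*(3 - 2) = 402*1 = 402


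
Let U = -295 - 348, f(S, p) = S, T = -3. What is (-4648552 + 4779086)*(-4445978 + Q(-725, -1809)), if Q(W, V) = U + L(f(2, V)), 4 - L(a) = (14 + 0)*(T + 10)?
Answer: -580447495810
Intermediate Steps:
L(a) = -94 (L(a) = 4 - (14 + 0)*(-3 + 10) = 4 - 14*7 = 4 - 1*98 = 4 - 98 = -94)
U = -643
Q(W, V) = -737 (Q(W, V) = -643 - 94 = -737)
(-4648552 + 4779086)*(-4445978 + Q(-725, -1809)) = (-4648552 + 4779086)*(-4445978 - 737) = 130534*(-4446715) = -580447495810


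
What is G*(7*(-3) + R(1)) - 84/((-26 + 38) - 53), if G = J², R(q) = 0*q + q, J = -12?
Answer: -117996/41 ≈ -2878.0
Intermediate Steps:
R(q) = q (R(q) = 0 + q = q)
G = 144 (G = (-12)² = 144)
G*(7*(-3) + R(1)) - 84/((-26 + 38) - 53) = 144*(7*(-3) + 1) - 84/((-26 + 38) - 53) = 144*(-21 + 1) - 84/(12 - 53) = 144*(-20) - 84/(-41) = -2880 - 84*(-1/41) = -2880 + 84/41 = -117996/41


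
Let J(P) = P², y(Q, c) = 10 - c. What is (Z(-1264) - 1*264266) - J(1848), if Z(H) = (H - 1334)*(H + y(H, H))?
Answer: -3705350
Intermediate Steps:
Z(H) = -13340 + 10*H (Z(H) = (H - 1334)*(H + (10 - H)) = (-1334 + H)*10 = -13340 + 10*H)
(Z(-1264) - 1*264266) - J(1848) = ((-13340 + 10*(-1264)) - 1*264266) - 1*1848² = ((-13340 - 12640) - 264266) - 1*3415104 = (-25980 - 264266) - 3415104 = -290246 - 3415104 = -3705350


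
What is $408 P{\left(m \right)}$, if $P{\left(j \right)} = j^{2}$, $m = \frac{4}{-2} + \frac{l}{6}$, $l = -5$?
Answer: $\frac{9826}{3} \approx 3275.3$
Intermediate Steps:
$m = - \frac{17}{6}$ ($m = \frac{4}{-2} - \frac{5}{6} = 4 \left(- \frac{1}{2}\right) - \frac{5}{6} = -2 - \frac{5}{6} = - \frac{17}{6} \approx -2.8333$)
$408 P{\left(m \right)} = 408 \left(- \frac{17}{6}\right)^{2} = 408 \cdot \frac{289}{36} = \frac{9826}{3}$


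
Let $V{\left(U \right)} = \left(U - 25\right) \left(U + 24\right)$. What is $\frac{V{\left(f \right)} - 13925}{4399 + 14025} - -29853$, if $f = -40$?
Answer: $\frac{549998787}{18424} \approx 29852.0$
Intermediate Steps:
$V{\left(U \right)} = \left(-25 + U\right) \left(24 + U\right)$
$\frac{V{\left(f \right)} - 13925}{4399 + 14025} - -29853 = \frac{\left(-600 + \left(-40\right)^{2} - -40\right) - 13925}{4399 + 14025} - -29853 = \frac{\left(-600 + 1600 + 40\right) - 13925}{18424} + 29853 = \left(1040 - 13925\right) \frac{1}{18424} + 29853 = \left(-12885\right) \frac{1}{18424} + 29853 = - \frac{12885}{18424} + 29853 = \frac{549998787}{18424}$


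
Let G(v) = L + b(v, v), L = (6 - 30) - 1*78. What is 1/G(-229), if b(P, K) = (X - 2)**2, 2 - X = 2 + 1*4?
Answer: -1/66 ≈ -0.015152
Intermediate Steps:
X = -4 (X = 2 - (2 + 1*4) = 2 - (2 + 4) = 2 - 1*6 = 2 - 6 = -4)
b(P, K) = 36 (b(P, K) = (-4 - 2)**2 = (-6)**2 = 36)
L = -102 (L = -24 - 78 = -102)
G(v) = -66 (G(v) = -102 + 36 = -66)
1/G(-229) = 1/(-66) = -1/66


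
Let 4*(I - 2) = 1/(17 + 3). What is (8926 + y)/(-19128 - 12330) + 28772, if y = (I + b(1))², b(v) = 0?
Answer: 5792644134079/201331200 ≈ 28772.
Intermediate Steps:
I = 161/80 (I = 2 + 1/(4*(17 + 3)) = 2 + (¼)/20 = 2 + (¼)*(1/20) = 2 + 1/80 = 161/80 ≈ 2.0125)
y = 25921/6400 (y = (161/80 + 0)² = (161/80)² = 25921/6400 ≈ 4.0502)
(8926 + y)/(-19128 - 12330) + 28772 = (8926 + 25921/6400)/(-19128 - 12330) + 28772 = (57152321/6400)/(-31458) + 28772 = (57152321/6400)*(-1/31458) + 28772 = -57152321/201331200 + 28772 = 5792644134079/201331200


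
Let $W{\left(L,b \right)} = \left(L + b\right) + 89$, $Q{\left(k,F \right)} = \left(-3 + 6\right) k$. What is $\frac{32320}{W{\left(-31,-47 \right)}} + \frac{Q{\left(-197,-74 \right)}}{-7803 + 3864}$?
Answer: $\frac{42438327}{14443} \approx 2938.3$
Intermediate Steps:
$Q{\left(k,F \right)} = 3 k$
$W{\left(L,b \right)} = 89 + L + b$
$\frac{32320}{W{\left(-31,-47 \right)}} + \frac{Q{\left(-197,-74 \right)}}{-7803 + 3864} = \frac{32320}{89 - 31 - 47} + \frac{3 \left(-197\right)}{-7803 + 3864} = \frac{32320}{11} - \frac{591}{-3939} = 32320 \cdot \frac{1}{11} - - \frac{197}{1313} = \frac{32320}{11} + \frac{197}{1313} = \frac{42438327}{14443}$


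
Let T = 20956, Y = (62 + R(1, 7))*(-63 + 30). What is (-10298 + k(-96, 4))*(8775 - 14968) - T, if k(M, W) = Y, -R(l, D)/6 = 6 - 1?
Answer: 70294366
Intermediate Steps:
R(l, D) = -30 (R(l, D) = -6*(6 - 1) = -6*5 = -30)
Y = -1056 (Y = (62 - 30)*(-63 + 30) = 32*(-33) = -1056)
k(M, W) = -1056
(-10298 + k(-96, 4))*(8775 - 14968) - T = (-10298 - 1056)*(8775 - 14968) - 1*20956 = -11354*(-6193) - 20956 = 70315322 - 20956 = 70294366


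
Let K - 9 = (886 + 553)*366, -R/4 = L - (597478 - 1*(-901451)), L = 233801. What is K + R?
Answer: 5587195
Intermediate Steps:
R = 5060512 (R = -4*(233801 - (597478 - 1*(-901451))) = -4*(233801 - (597478 + 901451)) = -4*(233801 - 1*1498929) = -4*(233801 - 1498929) = -4*(-1265128) = 5060512)
K = 526683 (K = 9 + (886 + 553)*366 = 9 + 1439*366 = 9 + 526674 = 526683)
K + R = 526683 + 5060512 = 5587195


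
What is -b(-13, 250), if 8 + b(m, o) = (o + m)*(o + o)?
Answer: -118492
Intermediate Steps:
b(m, o) = -8 + 2*o*(m + o) (b(m, o) = -8 + (o + m)*(o + o) = -8 + (m + o)*(2*o) = -8 + 2*o*(m + o))
-b(-13, 250) = -(-8 + 2*250**2 + 2*(-13)*250) = -(-8 + 2*62500 - 6500) = -(-8 + 125000 - 6500) = -1*118492 = -118492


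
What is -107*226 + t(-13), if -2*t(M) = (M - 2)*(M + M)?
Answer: -24377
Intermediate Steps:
t(M) = -M*(-2 + M) (t(M) = -(M - 2)*(M + M)/2 = -(-2 + M)*2*M/2 = -M*(-2 + M))
-107*226 + t(-13) = -107*226 - 13*(2 - 1*(-13)) = -24182 - 13*(2 + 13) = -24182 - 13*15 = -24182 - 195 = -24377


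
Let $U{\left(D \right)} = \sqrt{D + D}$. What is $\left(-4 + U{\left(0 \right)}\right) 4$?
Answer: $-16$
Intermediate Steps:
$U{\left(D \right)} = \sqrt{2} \sqrt{D}$ ($U{\left(D \right)} = \sqrt{2 D} = \sqrt{2} \sqrt{D}$)
$\left(-4 + U{\left(0 \right)}\right) 4 = \left(-4 + \sqrt{2} \sqrt{0}\right) 4 = \left(-4 + \sqrt{2} \cdot 0\right) 4 = \left(-4 + 0\right) 4 = \left(-4\right) 4 = -16$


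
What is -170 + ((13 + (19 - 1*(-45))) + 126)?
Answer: 33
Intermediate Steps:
-170 + ((13 + (19 - 1*(-45))) + 126) = -170 + ((13 + (19 + 45)) + 126) = -170 + ((13 + 64) + 126) = -170 + (77 + 126) = -170 + 203 = 33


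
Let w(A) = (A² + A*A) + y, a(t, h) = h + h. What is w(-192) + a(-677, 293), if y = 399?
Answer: 74713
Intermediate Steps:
a(t, h) = 2*h
w(A) = 399 + 2*A² (w(A) = (A² + A*A) + 399 = (A² + A²) + 399 = 2*A² + 399 = 399 + 2*A²)
w(-192) + a(-677, 293) = (399 + 2*(-192)²) + 2*293 = (399 + 2*36864) + 586 = (399 + 73728) + 586 = 74127 + 586 = 74713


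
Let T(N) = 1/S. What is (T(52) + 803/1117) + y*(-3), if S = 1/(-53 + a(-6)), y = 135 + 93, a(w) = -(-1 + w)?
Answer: -814607/1117 ≈ -729.28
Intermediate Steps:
a(w) = 1 - w
y = 228
S = -1/46 (S = 1/(-53 + (1 - 1*(-6))) = 1/(-53 + (1 + 6)) = 1/(-53 + 7) = 1/(-46) = -1/46 ≈ -0.021739)
T(N) = -46 (T(N) = 1/(-1/46) = -46)
(T(52) + 803/1117) + y*(-3) = (-46 + 803/1117) + 228*(-3) = (-46 + 803*(1/1117)) - 684 = (-46 + 803/1117) - 684 = -50579/1117 - 684 = -814607/1117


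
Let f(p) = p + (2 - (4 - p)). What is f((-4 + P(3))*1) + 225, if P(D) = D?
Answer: 221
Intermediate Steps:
f(p) = -2 + 2*p (f(p) = p + (2 + (-4 + p)) = p + (-2 + p) = -2 + 2*p)
f((-4 + P(3))*1) + 225 = (-2 + 2*((-4 + 3)*1)) + 225 = (-2 + 2*(-1*1)) + 225 = (-2 + 2*(-1)) + 225 = (-2 - 2) + 225 = -4 + 225 = 221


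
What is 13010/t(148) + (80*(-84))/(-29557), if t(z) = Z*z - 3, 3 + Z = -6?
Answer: -75113074/7891719 ≈ -9.5180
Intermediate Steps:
Z = -9 (Z = -3 - 6 = -9)
t(z) = -3 - 9*z (t(z) = -9*z - 3 = -3 - 9*z)
13010/t(148) + (80*(-84))/(-29557) = 13010/(-3 - 9*148) + (80*(-84))/(-29557) = 13010/(-3 - 1332) - 6720*(-1/29557) = 13010/(-1335) + 6720/29557 = 13010*(-1/1335) + 6720/29557 = -2602/267 + 6720/29557 = -75113074/7891719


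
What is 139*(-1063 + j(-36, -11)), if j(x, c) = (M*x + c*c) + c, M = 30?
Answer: -282587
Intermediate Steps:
j(x, c) = c + c² + 30*x (j(x, c) = (30*x + c*c) + c = (30*x + c²) + c = (c² + 30*x) + c = c + c² + 30*x)
139*(-1063 + j(-36, -11)) = 139*(-1063 + (-11 + (-11)² + 30*(-36))) = 139*(-1063 + (-11 + 121 - 1080)) = 139*(-1063 - 970) = 139*(-2033) = -282587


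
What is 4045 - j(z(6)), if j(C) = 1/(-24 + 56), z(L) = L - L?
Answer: 129439/32 ≈ 4045.0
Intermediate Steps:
z(L) = 0
j(C) = 1/32
4045 - j(z(6)) = 4045 - 1*1/32 = 4045 - 1/32 = 129439/32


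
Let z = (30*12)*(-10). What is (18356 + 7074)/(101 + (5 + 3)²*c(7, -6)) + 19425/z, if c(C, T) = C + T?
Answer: 78527/528 ≈ 148.73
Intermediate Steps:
z = -3600 (z = 360*(-10) = -3600)
(18356 + 7074)/(101 + (5 + 3)²*c(7, -6)) + 19425/z = (18356 + 7074)/(101 + (5 + 3)²*(7 - 6)) + 19425/(-3600) = 25430/(101 + 8²*1) + 19425*(-1/3600) = 25430/(101 + 64*1) - 259/48 = 25430/(101 + 64) - 259/48 = 25430/165 - 259/48 = 25430*(1/165) - 259/48 = 5086/33 - 259/48 = 78527/528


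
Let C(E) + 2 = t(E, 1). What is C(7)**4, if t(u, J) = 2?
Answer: 0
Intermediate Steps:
C(E) = 0 (C(E) = -2 + 2 = 0)
C(7)**4 = 0**4 = 0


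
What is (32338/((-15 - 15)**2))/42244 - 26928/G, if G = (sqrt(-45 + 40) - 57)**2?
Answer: (-255921721082*I + 921633*sqrt(5))/(19009800*(57*sqrt(5) + 1622*I)) ≈ -8.2491 - 0.64827*I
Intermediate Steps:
G = (-57 + I*sqrt(5))**2 (G = (sqrt(-5) - 57)**2 = (I*sqrt(5) - 57)**2 = (-57 + I*sqrt(5))**2 ≈ 3244.0 - 254.91*I)
(32338/((-15 - 15)**2))/42244 - 26928/G = (32338/((-15 - 15)**2))/42244 - 26928/(57 - I*sqrt(5))**2 = (32338/((-30)**2))*(1/42244) - 26928/(57 - I*sqrt(5))**2 = (32338/900)*(1/42244) - 26928/(57 - I*sqrt(5))**2 = (32338*(1/900))*(1/42244) - 26928/(57 - I*sqrt(5))**2 = (16169/450)*(1/42244) - 26928/(57 - I*sqrt(5))**2 = 16169/19009800 - 26928/(57 - I*sqrt(5))**2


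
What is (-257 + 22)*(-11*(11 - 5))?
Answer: 15510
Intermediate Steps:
(-257 + 22)*(-11*(11 - 5)) = -(-2585)*6 = -235*(-66) = 15510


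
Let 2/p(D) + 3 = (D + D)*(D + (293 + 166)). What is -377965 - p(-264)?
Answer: -38916410293/102963 ≈ -3.7797e+5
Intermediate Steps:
p(D) = 2/(-3 + 2*D*(459 + D)) (p(D) = 2/(-3 + (D + D)*(D + (293 + 166))) = 2/(-3 + (2*D)*(D + 459)) = 2/(-3 + (2*D)*(459 + D)) = 2/(-3 + 2*D*(459 + D)))
-377965 - p(-264) = -377965 - 2/(-3 + 2*(-264)² + 918*(-264)) = -377965 - 2/(-3 + 2*69696 - 242352) = -377965 - 2/(-3 + 139392 - 242352) = -377965 - 2/(-102963) = -377965 - 2*(-1)/102963 = -377965 - 1*(-2/102963) = -377965 + 2/102963 = -38916410293/102963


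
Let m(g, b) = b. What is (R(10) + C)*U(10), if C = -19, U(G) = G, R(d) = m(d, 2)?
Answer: -170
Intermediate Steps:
R(d) = 2
(R(10) + C)*U(10) = (2 - 19)*10 = -17*10 = -170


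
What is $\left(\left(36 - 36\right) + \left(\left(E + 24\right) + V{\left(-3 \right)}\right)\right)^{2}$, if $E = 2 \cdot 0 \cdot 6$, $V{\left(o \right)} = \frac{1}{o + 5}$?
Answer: $\frac{2401}{4} \approx 600.25$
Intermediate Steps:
$V{\left(o \right)} = \frac{1}{5 + o}$
$E = 0$ ($E = 0 \cdot 6 = 0$)
$\left(\left(36 - 36\right) + \left(\left(E + 24\right) + V{\left(-3 \right)}\right)\right)^{2} = \left(\left(36 - 36\right) + \left(\left(0 + 24\right) + \frac{1}{5 - 3}\right)\right)^{2} = \left(\left(36 - 36\right) + \left(24 + \frac{1}{2}\right)\right)^{2} = \left(0 + \left(24 + \frac{1}{2}\right)\right)^{2} = \left(0 + \frac{49}{2}\right)^{2} = \left(\frac{49}{2}\right)^{2} = \frac{2401}{4}$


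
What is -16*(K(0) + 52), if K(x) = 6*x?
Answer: -832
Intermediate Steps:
-16*(K(0) + 52) = -16*(6*0 + 52) = -16*(0 + 52) = -16*52 = -832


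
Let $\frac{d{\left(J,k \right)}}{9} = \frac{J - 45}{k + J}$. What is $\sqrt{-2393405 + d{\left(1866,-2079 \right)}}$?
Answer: $\frac{i \sqrt{12065542478}}{71} \approx 1547.1 i$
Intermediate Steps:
$d{\left(J,k \right)} = \frac{9 \left(-45 + J\right)}{J + k}$ ($d{\left(J,k \right)} = 9 \frac{J - 45}{k + J} = 9 \frac{-45 + J}{J + k} = \frac{9 \left(-45 + J\right)}{J + k}$)
$\sqrt{-2393405 + d{\left(1866,-2079 \right)}} = \sqrt{-2393405 + \frac{9 \left(-45 + 1866\right)}{1866 - 2079}} = \sqrt{-2393405 + 9 \frac{1}{-213} \cdot 1821} = \sqrt{-2393405 + 9 \left(- \frac{1}{213}\right) 1821} = \sqrt{-2393405 - \frac{5463}{71}} = \sqrt{- \frac{169937218}{71}} = \frac{i \sqrt{12065542478}}{71}$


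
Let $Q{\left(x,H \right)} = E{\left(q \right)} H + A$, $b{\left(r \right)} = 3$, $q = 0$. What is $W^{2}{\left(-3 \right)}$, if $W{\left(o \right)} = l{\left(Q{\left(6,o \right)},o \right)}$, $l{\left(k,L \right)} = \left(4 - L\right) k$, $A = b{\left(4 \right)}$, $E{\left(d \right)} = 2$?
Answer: $441$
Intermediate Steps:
$A = 3$
$Q{\left(x,H \right)} = 3 + 2 H$ ($Q{\left(x,H \right)} = 2 H + 3 = 3 + 2 H$)
$l{\left(k,L \right)} = k \left(4 - L\right)$
$W{\left(o \right)} = \left(3 + 2 o\right) \left(4 - o\right)$
$W^{2}{\left(-3 \right)} = \left(- \left(-4 - 3\right) \left(3 + 2 \left(-3\right)\right)\right)^{2} = \left(\left(-1\right) \left(-7\right) \left(3 - 6\right)\right)^{2} = \left(\left(-1\right) \left(-7\right) \left(-3\right)\right)^{2} = \left(-21\right)^{2} = 441$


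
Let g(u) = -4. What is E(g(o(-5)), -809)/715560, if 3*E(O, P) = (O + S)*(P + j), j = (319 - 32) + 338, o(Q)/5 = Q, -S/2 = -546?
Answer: -25024/268335 ≈ -0.093257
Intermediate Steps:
S = 1092 (S = -2*(-546) = 1092)
o(Q) = 5*Q
j = 625 (j = 287 + 338 = 625)
E(O, P) = (625 + P)*(1092 + O)/3 (E(O, P) = ((O + 1092)*(P + 625))/3 = ((1092 + O)*(625 + P))/3 = ((625 + P)*(1092 + O))/3 = (625 + P)*(1092 + O)/3)
E(g(o(-5)), -809)/715560 = (227500 + 364*(-809) + (625/3)*(-4) + (⅓)*(-4)*(-809))/715560 = (227500 - 294476 - 2500/3 + 3236/3)*(1/715560) = -200192/3*1/715560 = -25024/268335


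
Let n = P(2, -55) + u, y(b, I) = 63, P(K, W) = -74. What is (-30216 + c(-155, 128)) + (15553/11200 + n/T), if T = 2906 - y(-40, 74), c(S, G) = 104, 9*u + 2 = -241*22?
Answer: -2876332414063/95524800 ≈ -30111.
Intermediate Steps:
u = -1768/3 (u = -2/9 + (-241*22)/9 = -2/9 + (⅑)*(-5302) = -2/9 - 5302/9 = -1768/3 ≈ -589.33)
T = 2843 (T = 2906 - 1*63 = 2906 - 63 = 2843)
n = -1990/3 (n = -74 - 1768/3 = -1990/3 ≈ -663.33)
(-30216 + c(-155, 128)) + (15553/11200 + n/T) = (-30216 + 104) + (15553/11200 - 1990/3/2843) = -30112 + (15553*(1/11200) - 1990/3*1/2843) = -30112 + (15553/11200 - 1990/8529) = -30112 + 110363537/95524800 = -2876332414063/95524800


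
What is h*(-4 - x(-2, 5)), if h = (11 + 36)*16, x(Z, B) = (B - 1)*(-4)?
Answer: 9024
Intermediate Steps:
x(Z, B) = 4 - 4*B (x(Z, B) = (-1 + B)*(-4) = 4 - 4*B)
h = 752 (h = 47*16 = 752)
h*(-4 - x(-2, 5)) = 752*(-4 - (4 - 4*5)) = 752*(-4 - (4 - 20)) = 752*(-4 - 1*(-16)) = 752*(-4 + 16) = 752*12 = 9024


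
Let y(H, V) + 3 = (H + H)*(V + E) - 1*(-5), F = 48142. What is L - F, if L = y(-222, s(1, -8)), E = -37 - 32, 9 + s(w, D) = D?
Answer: -9956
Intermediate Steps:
s(w, D) = -9 + D
E = -69
y(H, V) = 2 + 2*H*(-69 + V) (y(H, V) = -3 + ((H + H)*(V - 69) - 1*(-5)) = -3 + ((2*H)*(-69 + V) + 5) = -3 + (2*H*(-69 + V) + 5) = -3 + (5 + 2*H*(-69 + V)) = 2 + 2*H*(-69 + V))
L = 38186 (L = 2 - 138*(-222) + 2*(-222)*(-9 - 8) = 2 + 30636 + 2*(-222)*(-17) = 2 + 30636 + 7548 = 38186)
L - F = 38186 - 1*48142 = 38186 - 48142 = -9956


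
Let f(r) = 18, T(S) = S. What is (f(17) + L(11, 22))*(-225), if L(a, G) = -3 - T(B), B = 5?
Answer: -2250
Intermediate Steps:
L(a, G) = -8 (L(a, G) = -3 - 1*5 = -3 - 5 = -8)
(f(17) + L(11, 22))*(-225) = (18 - 8)*(-225) = 10*(-225) = -2250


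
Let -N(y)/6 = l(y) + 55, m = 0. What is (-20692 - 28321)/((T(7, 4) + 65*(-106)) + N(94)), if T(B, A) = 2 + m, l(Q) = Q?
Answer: 49013/7782 ≈ 6.2982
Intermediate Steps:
T(B, A) = 2 (T(B, A) = 2 + 0 = 2)
N(y) = -330 - 6*y (N(y) = -6*(y + 55) = -6*(55 + y) = -330 - 6*y)
(-20692 - 28321)/((T(7, 4) + 65*(-106)) + N(94)) = (-20692 - 28321)/((2 + 65*(-106)) + (-330 - 6*94)) = -49013/((2 - 6890) + (-330 - 564)) = -49013/(-6888 - 894) = -49013/(-7782) = -49013*(-1/7782) = 49013/7782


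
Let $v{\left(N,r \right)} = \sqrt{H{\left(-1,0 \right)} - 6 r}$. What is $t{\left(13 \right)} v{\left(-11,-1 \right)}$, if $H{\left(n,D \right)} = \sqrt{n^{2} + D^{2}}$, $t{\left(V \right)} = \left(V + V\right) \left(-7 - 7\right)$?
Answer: $- 364 \sqrt{7} \approx -963.05$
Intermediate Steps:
$t{\left(V \right)} = - 28 V$ ($t{\left(V \right)} = 2 V \left(-14\right) = - 28 V$)
$H{\left(n,D \right)} = \sqrt{D^{2} + n^{2}}$
$v{\left(N,r \right)} = \sqrt{1 - 6 r}$ ($v{\left(N,r \right)} = \sqrt{\sqrt{0^{2} + \left(-1\right)^{2}} - 6 r} = \sqrt{\sqrt{0 + 1} - 6 r} = \sqrt{\sqrt{1} - 6 r} = \sqrt{1 - 6 r}$)
$t{\left(13 \right)} v{\left(-11,-1 \right)} = \left(-28\right) 13 \sqrt{1 - -6} = - 364 \sqrt{1 + 6} = - 364 \sqrt{7}$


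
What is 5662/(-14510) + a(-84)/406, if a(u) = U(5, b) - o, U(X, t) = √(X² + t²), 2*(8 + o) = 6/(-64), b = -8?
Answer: -69824379/188513920 + √89/406 ≈ -0.34716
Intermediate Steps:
o = -515/64 (o = -8 + (6/(-64))/2 = -8 + (6*(-1/64))/2 = -8 + (½)*(-3/32) = -8 - 3/64 = -515/64 ≈ -8.0469)
a(u) = 515/64 + √89 (a(u) = √(5² + (-8)²) - 1*(-515/64) = √(25 + 64) + 515/64 = √89 + 515/64 = 515/64 + √89)
5662/(-14510) + a(-84)/406 = 5662/(-14510) + (515/64 + √89)/406 = 5662*(-1/14510) + (515/64 + √89)*(1/406) = -2831/7255 + (515/25984 + √89/406) = -69824379/188513920 + √89/406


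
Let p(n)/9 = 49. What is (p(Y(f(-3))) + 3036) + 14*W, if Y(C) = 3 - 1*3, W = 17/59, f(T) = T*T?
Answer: 205381/59 ≈ 3481.0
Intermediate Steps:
f(T) = T**2
W = 17/59 (W = 17*(1/59) = 17/59 ≈ 0.28814)
Y(C) = 0 (Y(C) = 3 - 3 = 0)
p(n) = 441 (p(n) = 9*49 = 441)
(p(Y(f(-3))) + 3036) + 14*W = (441 + 3036) + 14*(17/59) = 3477 + 238/59 = 205381/59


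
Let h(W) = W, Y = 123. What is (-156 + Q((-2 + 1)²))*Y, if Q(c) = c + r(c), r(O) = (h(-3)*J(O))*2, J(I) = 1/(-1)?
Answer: -18327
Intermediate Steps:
J(I) = -1 (J(I) = 1*(-1) = -1)
r(O) = 6 (r(O) = -3*(-1)*2 = 3*2 = 6)
Q(c) = 6 + c (Q(c) = c + 6 = 6 + c)
(-156 + Q((-2 + 1)²))*Y = (-156 + (6 + (-2 + 1)²))*123 = (-156 + (6 + (-1)²))*123 = (-156 + (6 + 1))*123 = (-156 + 7)*123 = -149*123 = -18327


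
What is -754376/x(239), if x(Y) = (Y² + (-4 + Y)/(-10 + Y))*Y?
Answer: -21594013/390793202 ≈ -0.055257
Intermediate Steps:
x(Y) = Y*(Y² + (-4 + Y)/(-10 + Y)) (x(Y) = (Y² + (-4 + Y)/(-10 + Y))*Y = Y*(Y² + (-4 + Y)/(-10 + Y)))
-754376/x(239) = -754376*(-10 + 239)/(239*(-4 + 239 + 239³ - 10*239²)) = -754376*229/(239*(-4 + 239 + 13651919 - 10*57121)) = -754376*229/(239*(-4 + 239 + 13651919 - 571210)) = -754376/(239*(1/229)*13080944) = -754376/3126345616/229 = -754376*229/3126345616 = -21594013/390793202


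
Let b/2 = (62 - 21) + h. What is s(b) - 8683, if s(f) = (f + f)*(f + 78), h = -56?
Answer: -11563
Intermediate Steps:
b = -30 (b = 2*((62 - 21) - 56) = 2*(41 - 56) = 2*(-15) = -30)
s(f) = 2*f*(78 + f) (s(f) = (2*f)*(78 + f) = 2*f*(78 + f))
s(b) - 8683 = 2*(-30)*(78 - 30) - 8683 = 2*(-30)*48 - 8683 = -2880 - 8683 = -11563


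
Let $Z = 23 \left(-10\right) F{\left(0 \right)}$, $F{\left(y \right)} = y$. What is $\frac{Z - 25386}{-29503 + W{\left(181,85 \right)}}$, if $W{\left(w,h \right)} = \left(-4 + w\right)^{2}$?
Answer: $- \frac{12693}{913} \approx -13.903$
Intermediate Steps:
$Z = 0$ ($Z = 23 \left(-10\right) 0 = \left(-230\right) 0 = 0$)
$\frac{Z - 25386}{-29503 + W{\left(181,85 \right)}} = \frac{0 - 25386}{-29503 + \left(-4 + 181\right)^{2}} = - \frac{25386}{-29503 + 177^{2}} = - \frac{25386}{-29503 + 31329} = - \frac{25386}{1826} = \left(-25386\right) \frac{1}{1826} = - \frac{12693}{913}$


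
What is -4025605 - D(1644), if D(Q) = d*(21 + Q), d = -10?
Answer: -4008955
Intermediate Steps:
D(Q) = -210 - 10*Q (D(Q) = -10*(21 + Q) = -210 - 10*Q)
-4025605 - D(1644) = -4025605 - (-210 - 10*1644) = -4025605 - (-210 - 16440) = -4025605 - 1*(-16650) = -4025605 + 16650 = -4008955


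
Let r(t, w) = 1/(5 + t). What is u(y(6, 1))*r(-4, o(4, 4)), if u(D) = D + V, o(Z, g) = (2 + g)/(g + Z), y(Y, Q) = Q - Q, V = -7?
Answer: -7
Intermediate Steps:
y(Y, Q) = 0
o(Z, g) = (2 + g)/(Z + g)
u(D) = -7 + D (u(D) = D - 7 = -7 + D)
u(y(6, 1))*r(-4, o(4, 4)) = (-7 + 0)/(5 - 4) = -7/1 = -7*1 = -7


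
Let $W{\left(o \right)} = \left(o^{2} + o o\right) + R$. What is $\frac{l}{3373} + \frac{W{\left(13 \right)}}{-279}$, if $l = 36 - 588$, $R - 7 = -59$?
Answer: $- \frac{1118686}{941067} \approx -1.1887$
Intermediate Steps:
$R = -52$ ($R = 7 - 59 = -52$)
$l = -552$ ($l = 36 - 588 = -552$)
$W{\left(o \right)} = -52 + 2 o^{2}$ ($W{\left(o \right)} = \left(o^{2} + o o\right) - 52 = \left(o^{2} + o^{2}\right) - 52 = 2 o^{2} - 52 = -52 + 2 o^{2}$)
$\frac{l}{3373} + \frac{W{\left(13 \right)}}{-279} = - \frac{552}{3373} + \frac{-52 + 2 \cdot 13^{2}}{-279} = \left(-552\right) \frac{1}{3373} + \left(-52 + 2 \cdot 169\right) \left(- \frac{1}{279}\right) = - \frac{552}{3373} + \left(-52 + 338\right) \left(- \frac{1}{279}\right) = - \frac{552}{3373} + 286 \left(- \frac{1}{279}\right) = - \frac{552}{3373} - \frac{286}{279} = - \frac{1118686}{941067}$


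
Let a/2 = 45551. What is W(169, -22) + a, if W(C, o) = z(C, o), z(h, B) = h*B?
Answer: 87384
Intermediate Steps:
a = 91102 (a = 2*45551 = 91102)
z(h, B) = B*h
W(C, o) = C*o (W(C, o) = o*C = C*o)
W(169, -22) + a = 169*(-22) + 91102 = -3718 + 91102 = 87384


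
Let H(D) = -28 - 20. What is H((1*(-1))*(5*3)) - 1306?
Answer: -1354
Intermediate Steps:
H(D) = -48
H((1*(-1))*(5*3)) - 1306 = -48 - 1306 = -1354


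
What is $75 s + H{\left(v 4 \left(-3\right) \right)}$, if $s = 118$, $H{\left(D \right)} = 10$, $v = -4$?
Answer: $8860$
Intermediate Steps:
$75 s + H{\left(v 4 \left(-3\right) \right)} = 75 \cdot 118 + 10 = 8850 + 10 = 8860$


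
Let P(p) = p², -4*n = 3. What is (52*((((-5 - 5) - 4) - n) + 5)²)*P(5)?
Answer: 353925/4 ≈ 88481.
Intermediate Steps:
n = -¾ (n = -¼*3 = -¾ ≈ -0.75000)
(52*((((-5 - 5) - 4) - n) + 5)²)*P(5) = (52*((((-5 - 5) - 4) - 1*(-¾)) + 5)²)*5² = (52*(((-10 - 4) + ¾) + 5)²)*25 = (52*((-14 + ¾) + 5)²)*25 = (52*(-53/4 + 5)²)*25 = (52*(-33/4)²)*25 = (52*(1089/16))*25 = (14157/4)*25 = 353925/4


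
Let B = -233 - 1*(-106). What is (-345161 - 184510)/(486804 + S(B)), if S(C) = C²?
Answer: -529671/502933 ≈ -1.0532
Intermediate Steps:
B = -127 (B = -233 + 106 = -127)
(-345161 - 184510)/(486804 + S(B)) = (-345161 - 184510)/(486804 + (-127)²) = -529671/(486804 + 16129) = -529671/502933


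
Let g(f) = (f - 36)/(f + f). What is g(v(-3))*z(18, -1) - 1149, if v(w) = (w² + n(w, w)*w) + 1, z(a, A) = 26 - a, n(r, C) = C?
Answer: -21899/19 ≈ -1152.6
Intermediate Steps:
v(w) = 1 + 2*w² (v(w) = (w² + w*w) + 1 = (w² + w²) + 1 = 2*w² + 1 = 1 + 2*w²)
g(f) = (-36 + f)/(2*f) (g(f) = (-36 + f)/((2*f)) = (-36 + f)*(1/(2*f)) = (-36 + f)/(2*f))
g(v(-3))*z(18, -1) - 1149 = ((-36 + (1 + 2*(-3)²))/(2*(1 + 2*(-3)²)))*(26 - 1*18) - 1149 = ((-36 + (1 + 2*9))/(2*(1 + 2*9)))*(26 - 18) - 1149 = ((-36 + (1 + 18))/(2*(1 + 18)))*8 - 1149 = ((½)*(-36 + 19)/19)*8 - 1149 = ((½)*(1/19)*(-17))*8 - 1149 = -17/38*8 - 1149 = -68/19 - 1149 = -21899/19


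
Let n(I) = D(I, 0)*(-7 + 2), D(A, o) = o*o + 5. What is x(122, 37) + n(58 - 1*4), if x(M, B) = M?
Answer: 97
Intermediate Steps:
D(A, o) = 5 + o² (D(A, o) = o² + 5 = 5 + o²)
n(I) = -25 (n(I) = (5 + 0²)*(-7 + 2) = (5 + 0)*(-5) = 5*(-5) = -25)
x(122, 37) + n(58 - 1*4) = 122 - 25 = 97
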